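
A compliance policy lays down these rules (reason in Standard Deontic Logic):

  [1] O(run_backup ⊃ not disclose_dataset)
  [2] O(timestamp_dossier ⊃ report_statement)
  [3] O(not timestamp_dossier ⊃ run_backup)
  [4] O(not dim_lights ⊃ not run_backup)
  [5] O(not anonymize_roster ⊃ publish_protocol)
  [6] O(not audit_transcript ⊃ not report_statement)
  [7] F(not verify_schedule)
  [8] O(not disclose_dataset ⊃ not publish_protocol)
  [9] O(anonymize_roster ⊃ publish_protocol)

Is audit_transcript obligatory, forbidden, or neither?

Premises 5 and 9 cover both cases: O(not anonymize_roster ⊃ publish_protocol) and O(anonymize_roster ⊃ publish_protocol). Since not anonymize_roster ∨ anonymize_roster is a tautology, O(publish_protocol) follows.
Premise 8, O(not disclose_dataset ⊃ not publish_protocol), contraposes to O(publish_protocol ⊃ disclose_dataset); with O(publish_protocol) we get O(disclose_dataset).
The contrapositive of premise 1 (O(run_backup ⊃ not disclose_dataset)) is O(disclose_dataset ⊃ not run_backup), and O(disclose_dataset) is already established, so O(not run_backup).
The contrapositive of premise 3 (O(not timestamp_dossier ⊃ run_backup)) is O(not run_backup ⊃ timestamp_dossier), and O(not run_backup) is already established, so O(timestamp_dossier).
Premise 2 is O(timestamp_dossier ⊃ report_statement); since O(timestamp_dossier), deontic closure gives O(report_statement).
The contrapositive of premise 6 (O(not audit_transcript ⊃ not report_statement)) is O(report_statement ⊃ audit_transcript), and O(report_statement) is already established, so O(audit_transcript).
Premises 4, 7 do not contribute to this derivation.
Hence audit_transcript is obligatory.

Obligatory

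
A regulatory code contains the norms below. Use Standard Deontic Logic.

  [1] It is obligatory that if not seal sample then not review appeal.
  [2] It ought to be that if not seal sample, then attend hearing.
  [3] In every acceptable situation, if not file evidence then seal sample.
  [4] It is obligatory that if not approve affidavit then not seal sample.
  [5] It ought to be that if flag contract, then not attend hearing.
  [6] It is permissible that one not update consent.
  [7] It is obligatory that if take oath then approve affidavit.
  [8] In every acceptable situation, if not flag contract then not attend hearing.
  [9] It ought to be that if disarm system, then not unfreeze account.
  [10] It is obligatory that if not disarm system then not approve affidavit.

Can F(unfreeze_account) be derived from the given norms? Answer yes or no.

Yes

Premises 8 and 5 are O(¬flag_contract → ¬attend_hearing) and O(flag_contract → ¬attend_hearing); every ideal world satisfies ¬flag_contract or flag_contract, so in either case ¬attend_hearing holds — hence O(¬attend_hearing).
Premise 2, O(¬seal_sample → attend_hearing), contraposes to O(¬attend_hearing → seal_sample); with O(¬attend_hearing) we get O(seal_sample).
Premise 4, O(¬approve_affidavit → ¬seal_sample), contraposes to O(seal_sample → approve_affidavit); with O(seal_sample) we get O(approve_affidavit).
Premise 10 is O(¬disarm_system → ¬approve_affidavit); contrapositively O(approve_affidavit → disarm_system). Since O(approve_affidavit) holds, K gives O(disarm_system).
From O(disarm_system) and premise 9, O(disarm_system → ¬unfreeze_account), we obtain O(¬unfreeze_account).
Premises 1, 3, 6, 7 do not contribute to this derivation.
So O(¬unfreeze_account) holds, i.e. F(unfreeze_account). The claim follows.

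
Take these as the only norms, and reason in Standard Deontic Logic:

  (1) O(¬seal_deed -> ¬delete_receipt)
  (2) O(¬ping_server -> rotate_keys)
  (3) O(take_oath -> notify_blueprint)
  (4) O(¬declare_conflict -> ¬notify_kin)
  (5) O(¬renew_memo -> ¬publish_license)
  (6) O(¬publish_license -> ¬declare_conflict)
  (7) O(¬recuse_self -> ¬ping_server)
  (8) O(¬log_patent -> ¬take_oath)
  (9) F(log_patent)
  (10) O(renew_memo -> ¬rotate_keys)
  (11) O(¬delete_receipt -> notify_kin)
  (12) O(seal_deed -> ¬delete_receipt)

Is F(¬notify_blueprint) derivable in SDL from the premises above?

No

Premise 3 is O(take_oath -> notify_blueprint), but O(take_oath) is not derivable from the premises, so it does not yield O(notify_blueprint).
No other premise forces O(notify_blueprint). An ideal world satisfying every premise can still have ¬notify_blueprint true, so F(¬notify_blueprint) is not derivable.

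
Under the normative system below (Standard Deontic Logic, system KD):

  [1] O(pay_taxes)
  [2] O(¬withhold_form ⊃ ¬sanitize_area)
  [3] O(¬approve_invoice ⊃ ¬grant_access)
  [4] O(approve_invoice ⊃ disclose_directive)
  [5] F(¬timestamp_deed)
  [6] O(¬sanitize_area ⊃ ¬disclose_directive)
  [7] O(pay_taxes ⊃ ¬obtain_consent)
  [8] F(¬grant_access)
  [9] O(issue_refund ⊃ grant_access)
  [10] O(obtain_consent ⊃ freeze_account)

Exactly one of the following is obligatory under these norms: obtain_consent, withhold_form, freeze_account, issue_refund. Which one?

withhold_form

Premise 8 is F(¬grant_access), i.e. O(grant_access).
The contrapositive of premise 3 (O(¬approve_invoice ⊃ ¬grant_access)) is O(grant_access ⊃ approve_invoice), and O(grant_access) is already established, so O(approve_invoice).
Applying K to premise 4 (O(approve_invoice ⊃ disclose_directive)) and O(approve_invoice) yields O(disclose_directive).
The contrapositive of premise 6 (O(¬sanitize_area ⊃ ¬disclose_directive)) is O(disclose_directive ⊃ sanitize_area), and O(disclose_directive) is already established, so O(sanitize_area).
Premise 2 is O(¬withhold_form ⊃ ¬sanitize_area); contrapositively O(sanitize_area ⊃ withhold_form). Since O(sanitize_area) holds, K gives O(withhold_form).
So O(withhold_form) holds — withhold_form is obligatory. None of the other listed options is made obligatory by any chain of premises.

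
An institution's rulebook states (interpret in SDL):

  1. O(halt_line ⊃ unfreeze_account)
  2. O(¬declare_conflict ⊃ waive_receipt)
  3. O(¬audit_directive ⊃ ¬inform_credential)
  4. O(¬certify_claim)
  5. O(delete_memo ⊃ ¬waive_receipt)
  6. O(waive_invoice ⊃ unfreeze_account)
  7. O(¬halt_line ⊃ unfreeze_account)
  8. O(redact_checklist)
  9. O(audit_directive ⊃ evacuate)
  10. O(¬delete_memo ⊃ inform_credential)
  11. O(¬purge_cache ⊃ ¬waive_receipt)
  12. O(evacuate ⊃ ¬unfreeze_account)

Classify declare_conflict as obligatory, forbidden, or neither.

By case analysis on ¬halt_line: premise 7 gives O(¬halt_line ⊃ unfreeze_account) and premise 1 gives O(halt_line ⊃ unfreeze_account), so O(unfreeze_account) either way.
The contrapositive of premise 12 (O(evacuate ⊃ ¬unfreeze_account)) is O(unfreeze_account ⊃ ¬evacuate), and O(unfreeze_account) is already established, so O(¬evacuate).
Premise 9 is O(audit_directive ⊃ evacuate); contrapositively O(¬evacuate ⊃ ¬audit_directive). Since O(¬evacuate) holds, K gives O(¬audit_directive).
With premise 3, O(¬audit_directive ⊃ ¬inform_credential), the K-axiom yields O(¬inform_credential).
Premise 10, O(¬delete_memo ⊃ inform_credential), contraposes to O(¬inform_credential ⊃ delete_memo); with O(¬inform_credential) we get O(delete_memo).
Premise 5 is O(delete_memo ⊃ ¬waive_receipt); since O(delete_memo), deontic closure gives O(¬waive_receipt).
The contrapositive of premise 2 (O(¬declare_conflict ⊃ waive_receipt)) is O(¬waive_receipt ⊃ declare_conflict), and O(¬waive_receipt) is already established, so O(declare_conflict).
Premises 4, 6, 8, 11 do not contribute to this derivation.
Hence declare_conflict is obligatory.

Obligatory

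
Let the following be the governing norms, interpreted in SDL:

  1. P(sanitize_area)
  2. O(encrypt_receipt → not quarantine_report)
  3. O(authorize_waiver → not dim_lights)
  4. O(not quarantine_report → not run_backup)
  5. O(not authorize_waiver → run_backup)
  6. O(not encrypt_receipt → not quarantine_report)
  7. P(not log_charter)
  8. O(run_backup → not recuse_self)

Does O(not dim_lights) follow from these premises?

Yes

Premises 2 and 6 are O(encrypt_receipt → not quarantine_report) and O(not encrypt_receipt → not quarantine_report); every ideal world satisfies encrypt_receipt or not encrypt_receipt, so in either case not quarantine_report holds — hence O(not quarantine_report).
Premise 4 is O(not quarantine_report → not run_backup); since O(not quarantine_report), deontic closure gives O(not run_backup).
The contrapositive of premise 5 (O(not authorize_waiver → run_backup)) is O(not run_backup → authorize_waiver), and O(not run_backup) is already established, so O(authorize_waiver).
From O(authorize_waiver) and premise 3, O(authorize_waiver → not dim_lights), we obtain O(not dim_lights).
Premises 1, 7, 8 do not contribute to this derivation.
So O(not dim_lights) follows.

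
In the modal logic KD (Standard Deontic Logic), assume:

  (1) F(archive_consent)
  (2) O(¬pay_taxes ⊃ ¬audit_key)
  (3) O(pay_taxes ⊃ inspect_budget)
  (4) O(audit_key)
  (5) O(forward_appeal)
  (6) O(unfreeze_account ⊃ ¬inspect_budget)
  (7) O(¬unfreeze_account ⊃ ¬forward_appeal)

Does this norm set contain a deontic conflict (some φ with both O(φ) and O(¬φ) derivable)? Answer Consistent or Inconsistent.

Premise 5 states O(forward_appeal) outright.
Premise 7 is O(¬unfreeze_account ⊃ ¬forward_appeal); contrapositively O(forward_appeal ⊃ unfreeze_account). Since O(forward_appeal) holds, K gives O(unfreeze_account).
Applying K to premise 6 (O(unfreeze_account ⊃ ¬inspect_budget)) and O(unfreeze_account) yields O(¬inspect_budget).
Premise 3, O(pay_taxes ⊃ inspect_budget), contraposes to O(¬inspect_budget ⊃ ¬pay_taxes); with O(¬inspect_budget) we get O(¬pay_taxes).
Premise 2 is O(¬pay_taxes ⊃ ¬audit_key); since O(¬pay_taxes), deontic closure gives O(¬audit_key).
Yet premise 4 states O(audit_key).
We now have both O(¬audit_key) and O(audit_key) — audit_key is simultaneously obligatory and forbidden, violating the D-axiom.

Inconsistent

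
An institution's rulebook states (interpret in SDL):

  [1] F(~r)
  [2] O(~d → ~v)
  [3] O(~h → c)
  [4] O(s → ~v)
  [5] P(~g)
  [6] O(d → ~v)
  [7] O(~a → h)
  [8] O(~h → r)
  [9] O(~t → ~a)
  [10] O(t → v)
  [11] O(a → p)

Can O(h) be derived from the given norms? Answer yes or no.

By case analysis on ~d: premise 2 gives O(~d → ~v) and premise 6 gives O(d → ~v), so O(~v) either way.
Premise 10 is O(t → v); contrapositively O(~v → ~t). Since O(~v) holds, K gives O(~t).
With premise 9, O(~t → ~a), the K-axiom yields O(~a).
With premise 7, O(~a → h), the K-axiom yields O(h).
Premises 1, 3, 4, 5, 8, 11 do not contribute to this derivation.
So O(h) follows.

Yes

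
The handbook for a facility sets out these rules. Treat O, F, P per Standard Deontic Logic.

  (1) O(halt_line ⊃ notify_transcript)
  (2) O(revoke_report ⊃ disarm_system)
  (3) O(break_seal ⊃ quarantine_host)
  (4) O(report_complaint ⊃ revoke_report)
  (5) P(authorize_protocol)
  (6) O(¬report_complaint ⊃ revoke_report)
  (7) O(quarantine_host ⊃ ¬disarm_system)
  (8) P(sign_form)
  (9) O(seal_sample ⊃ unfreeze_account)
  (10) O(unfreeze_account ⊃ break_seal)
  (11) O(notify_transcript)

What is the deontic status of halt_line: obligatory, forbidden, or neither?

Neither

Premise 1 is O(halt_line ⊃ notify_transcript); even if O(notify_transcript) held, inferring O(halt_line) would be affirming the consequent — invalid.
No premise or chain of K-axiom applications forces O(halt_line), and none forces O(¬halt_line). So halt_line is neither obligatory nor forbidden under these norms.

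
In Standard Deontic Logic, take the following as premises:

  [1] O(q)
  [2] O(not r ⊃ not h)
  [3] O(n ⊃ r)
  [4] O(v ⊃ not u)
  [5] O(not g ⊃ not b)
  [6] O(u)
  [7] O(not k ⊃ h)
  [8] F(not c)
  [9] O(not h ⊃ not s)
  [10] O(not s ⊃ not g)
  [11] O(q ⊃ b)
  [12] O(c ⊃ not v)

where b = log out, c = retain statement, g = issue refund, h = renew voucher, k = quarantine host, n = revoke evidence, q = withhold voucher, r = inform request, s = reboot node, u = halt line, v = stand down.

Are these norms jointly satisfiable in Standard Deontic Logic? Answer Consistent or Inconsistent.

Premise 4 is O(v ⊃ not u), but O(v) is not derivable from the premises, so it does not yield O(not u).
So O(not u) is not derivable, and the apparent clash with O(u) does not arise.
A world satisfying every obligation exists (e.g. b=true, c=true, g=true, h=true, k=false, n=false, q=true, r=true, s=true, u=true, v=false); no atom is both obligatory and forbidden, so the set is consistent.

Consistent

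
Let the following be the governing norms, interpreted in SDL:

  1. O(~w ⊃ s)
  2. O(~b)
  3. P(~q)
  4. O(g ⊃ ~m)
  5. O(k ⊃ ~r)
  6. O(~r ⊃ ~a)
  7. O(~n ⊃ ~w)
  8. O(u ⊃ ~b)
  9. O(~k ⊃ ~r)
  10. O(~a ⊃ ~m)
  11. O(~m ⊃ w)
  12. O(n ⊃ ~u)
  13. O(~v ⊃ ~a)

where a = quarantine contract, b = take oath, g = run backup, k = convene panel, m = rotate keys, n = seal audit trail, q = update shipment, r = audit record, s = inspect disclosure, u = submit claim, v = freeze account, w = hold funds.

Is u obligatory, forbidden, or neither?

Forbidden

By case analysis on ~k: premise 9 gives O(~k ⊃ ~r) and premise 5 gives O(k ⊃ ~r), so O(~r) either way.
From O(~r) and premise 6, O(~r ⊃ ~a), we obtain O(~a).
Applying K to premise 10 (O(~a ⊃ ~m)) and O(~a) yields O(~m).
From O(~m) and premise 11, O(~m ⊃ w), we obtain O(w).
The contrapositive of premise 7 (O(~n ⊃ ~w)) is O(w ⊃ n), and O(w) is already established, so O(n).
Applying K to premise 12 (O(n ⊃ ~u)) and O(n) yields O(~u).
Premises 1, 2, 3, 4, 8, 13 do not contribute to this derivation.
Thus O(~u), which is F(u): u is forbidden.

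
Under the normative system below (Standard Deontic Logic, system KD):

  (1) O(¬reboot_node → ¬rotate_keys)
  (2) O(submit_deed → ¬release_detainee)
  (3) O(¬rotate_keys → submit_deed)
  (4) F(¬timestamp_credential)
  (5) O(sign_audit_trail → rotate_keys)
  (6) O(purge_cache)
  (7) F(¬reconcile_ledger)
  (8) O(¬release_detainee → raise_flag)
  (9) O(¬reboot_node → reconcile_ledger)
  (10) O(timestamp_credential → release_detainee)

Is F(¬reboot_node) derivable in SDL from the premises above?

F(¬timestamp_credential) at premise 4 means O(timestamp_credential).
From O(timestamp_credential) and premise 10, O(timestamp_credential → release_detainee), we obtain O(release_detainee).
The contrapositive of premise 2 (O(submit_deed → ¬release_detainee)) is O(release_detainee → ¬submit_deed), and O(release_detainee) is already established, so O(¬submit_deed).
Premise 3 is O(¬rotate_keys → submit_deed); contrapositively O(¬submit_deed → rotate_keys). Since O(¬submit_deed) holds, K gives O(rotate_keys).
Premise 1, O(¬reboot_node → ¬rotate_keys), contraposes to O(rotate_keys → reboot_node); with O(rotate_keys) we get O(reboot_node).
Premises 5, 6, 7, 8, 9 do not contribute to this derivation.
So O(reboot_node) holds, i.e. F(¬reboot_node). The claim follows.

Yes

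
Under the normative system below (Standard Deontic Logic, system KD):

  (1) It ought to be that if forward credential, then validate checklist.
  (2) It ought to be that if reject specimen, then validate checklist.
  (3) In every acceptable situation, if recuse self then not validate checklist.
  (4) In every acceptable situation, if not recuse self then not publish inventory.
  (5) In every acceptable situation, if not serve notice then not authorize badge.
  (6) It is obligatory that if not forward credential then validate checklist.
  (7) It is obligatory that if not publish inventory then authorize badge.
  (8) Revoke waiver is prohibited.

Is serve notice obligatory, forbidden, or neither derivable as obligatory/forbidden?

Obligatory

Premises 1 and 6 are O(forward_credential → validate_checklist) and O(¬forward_credential → validate_checklist); every ideal world satisfies forward_credential or ¬forward_credential, so in either case validate_checklist holds — hence O(validate_checklist).
Premise 3, O(recuse_self → ¬validate_checklist), contraposes to O(validate_checklist → ¬recuse_self); with O(validate_checklist) we get O(¬recuse_self).
Premise 4 is O(¬recuse_self → ¬publish_inventory); since O(¬recuse_self), deontic closure gives O(¬publish_inventory).
From O(¬publish_inventory) and premise 7, O(¬publish_inventory → authorize_badge), we obtain O(authorize_badge).
Premise 5, O(¬serve_notice → ¬authorize_badge), contraposes to O(authorize_badge → serve_notice); with O(authorize_badge) we get O(serve_notice).
Premises 2, 8 do not contribute to this derivation.
Hence serve_notice is obligatory.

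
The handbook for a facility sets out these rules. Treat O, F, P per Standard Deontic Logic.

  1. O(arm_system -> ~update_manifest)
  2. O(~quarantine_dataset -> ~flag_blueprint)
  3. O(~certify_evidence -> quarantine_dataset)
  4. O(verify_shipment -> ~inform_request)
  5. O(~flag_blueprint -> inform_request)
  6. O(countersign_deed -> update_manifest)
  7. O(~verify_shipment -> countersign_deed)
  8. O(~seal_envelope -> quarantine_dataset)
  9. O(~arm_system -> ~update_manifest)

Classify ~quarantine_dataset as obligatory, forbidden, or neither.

Forbidden

Premises 9 and 1 are O(~arm_system -> ~update_manifest) and O(arm_system -> ~update_manifest); every ideal world satisfies ~arm_system or arm_system, so in either case ~update_manifest holds — hence O(~update_manifest).
Premise 6 is O(countersign_deed -> update_manifest); contrapositively O(~update_manifest -> ~countersign_deed). Since O(~update_manifest) holds, K gives O(~countersign_deed).
Premise 7, O(~verify_shipment -> countersign_deed), contraposes to O(~countersign_deed -> verify_shipment); with O(~countersign_deed) we get O(verify_shipment).
With premise 4, O(verify_shipment -> ~inform_request), the K-axiom yields O(~inform_request).
The contrapositive of premise 5 (O(~flag_blueprint -> inform_request)) is O(~inform_request -> flag_blueprint), and O(~inform_request) is already established, so O(flag_blueprint).
The contrapositive of premise 2 (O(~quarantine_dataset -> ~flag_blueprint)) is O(flag_blueprint -> quarantine_dataset), and O(flag_blueprint) is already established, so O(quarantine_dataset).
Premises 3, 8 do not contribute to this derivation.
Thus O(quarantine_dataset), which is F(~quarantine_dataset): ~quarantine_dataset is forbidden.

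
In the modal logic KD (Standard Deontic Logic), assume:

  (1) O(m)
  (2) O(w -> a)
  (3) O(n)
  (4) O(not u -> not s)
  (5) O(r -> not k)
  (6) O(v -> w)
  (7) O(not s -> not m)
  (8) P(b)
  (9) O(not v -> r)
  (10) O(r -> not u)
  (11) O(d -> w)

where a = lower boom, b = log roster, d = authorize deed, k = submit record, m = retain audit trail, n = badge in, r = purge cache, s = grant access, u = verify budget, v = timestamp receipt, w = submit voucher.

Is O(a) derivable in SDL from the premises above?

Premise 1 states O(m) outright.
Premise 7, O(not s -> not m), contraposes to O(m -> s); with O(m) we get O(s).
The contrapositive of premise 4 (O(not u -> not s)) is O(s -> u), and O(s) is already established, so O(u).
Premise 10, O(r -> not u), contraposes to O(u -> not r); with O(u) we get O(not r).
Premise 9, O(not v -> r), contraposes to O(not r -> v); with O(not r) we get O(v).
With premise 6, O(v -> w), the K-axiom yields O(w).
With premise 2, O(w -> a), the K-axiom yields O(a).
Premises 3, 5, 8, 11 do not contribute to this derivation.
So O(a) follows.

Yes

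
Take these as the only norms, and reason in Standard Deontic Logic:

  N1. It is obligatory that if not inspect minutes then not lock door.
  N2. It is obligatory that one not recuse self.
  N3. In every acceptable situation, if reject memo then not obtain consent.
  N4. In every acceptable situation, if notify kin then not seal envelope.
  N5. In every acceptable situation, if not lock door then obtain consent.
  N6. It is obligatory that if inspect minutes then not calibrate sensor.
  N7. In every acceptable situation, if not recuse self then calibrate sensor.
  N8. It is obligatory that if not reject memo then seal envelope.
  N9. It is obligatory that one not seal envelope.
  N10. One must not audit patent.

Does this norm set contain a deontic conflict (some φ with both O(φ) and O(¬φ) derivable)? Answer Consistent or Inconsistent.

Premise 9 states O(¬seal_envelope) outright.
Premise 8 is O(¬reject_memo → seal_envelope); contrapositively O(¬seal_envelope → reject_memo). Since O(¬seal_envelope) holds, K gives O(reject_memo).
Premise 3 is O(reject_memo → ¬obtain_consent); since O(reject_memo), deontic closure gives O(¬obtain_consent).
Premise 5, O(¬lock_door → obtain_consent), contraposes to O(¬obtain_consent → lock_door); with O(¬obtain_consent) we get O(lock_door).
Premise 1, O(¬inspect_minutes → ¬lock_door), contraposes to O(lock_door → inspect_minutes); with O(lock_door) we get O(inspect_minutes).
From O(inspect_minutes) and premise 6, O(inspect_minutes → ¬calibrate_sensor), we obtain O(¬calibrate_sensor).
The contrapositive of premise 7 (O(¬recuse_self → calibrate_sensor)) is O(¬calibrate_sensor → recuse_self), and O(¬calibrate_sensor) is already established, so O(recuse_self).
Yet premise 2 states O(¬recuse_self).
We now have both O(recuse_self) and O(¬recuse_self) — recuse_self is simultaneously obligatory and forbidden, violating the D-axiom.

Inconsistent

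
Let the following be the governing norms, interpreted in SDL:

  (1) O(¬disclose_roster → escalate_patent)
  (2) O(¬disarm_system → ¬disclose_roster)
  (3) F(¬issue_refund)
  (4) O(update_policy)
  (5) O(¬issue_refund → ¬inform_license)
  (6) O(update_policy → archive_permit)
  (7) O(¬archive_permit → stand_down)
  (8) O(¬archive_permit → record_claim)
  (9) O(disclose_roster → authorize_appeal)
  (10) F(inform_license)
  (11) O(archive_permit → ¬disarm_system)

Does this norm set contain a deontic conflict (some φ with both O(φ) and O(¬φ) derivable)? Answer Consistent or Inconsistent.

Premise 5 is O(¬issue_refund → ¬inform_license); even if O(¬inform_license) held, inferring O(¬issue_refund) would be affirming the consequent — invalid.
So O(¬issue_refund) is not derivable, and the apparent clash with O(issue_refund) does not arise.
A world satisfying every obligation exists (e.g. archive_permit=true, authorize_appeal=false, disarm_system=false, disclose_roster=false, escalate_patent=true, inform_license=false, issue_refund=true, record_claim=false, stand_down=false, update_policy=true); no atom is both obligatory and forbidden, so the set is consistent.

Consistent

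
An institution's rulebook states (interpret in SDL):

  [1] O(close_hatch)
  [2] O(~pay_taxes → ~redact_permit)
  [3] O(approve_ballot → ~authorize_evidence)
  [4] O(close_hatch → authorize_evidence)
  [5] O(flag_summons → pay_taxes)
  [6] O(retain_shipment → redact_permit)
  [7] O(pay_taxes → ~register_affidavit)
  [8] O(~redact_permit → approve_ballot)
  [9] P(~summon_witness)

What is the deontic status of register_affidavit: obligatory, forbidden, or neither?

Forbidden

From premise 1 we have O(close_hatch).
From O(close_hatch) and premise 4, O(close_hatch → authorize_evidence), we obtain O(authorize_evidence).
Premise 3 is O(approve_ballot → ~authorize_evidence); contrapositively O(authorize_evidence → ~approve_ballot). Since O(authorize_evidence) holds, K gives O(~approve_ballot).
The contrapositive of premise 8 (O(~redact_permit → approve_ballot)) is O(~approve_ballot → redact_permit), and O(~approve_ballot) is already established, so O(redact_permit).
Premise 2, O(~pay_taxes → ~redact_permit), contraposes to O(redact_permit → pay_taxes); with O(redact_permit) we get O(pay_taxes).
With premise 7, O(pay_taxes → ~register_affidavit), the K-axiom yields O(~register_affidavit).
Premises 5, 6, 9 do not contribute to this derivation.
Thus O(~register_affidavit), which is F(register_affidavit): register_affidavit is forbidden.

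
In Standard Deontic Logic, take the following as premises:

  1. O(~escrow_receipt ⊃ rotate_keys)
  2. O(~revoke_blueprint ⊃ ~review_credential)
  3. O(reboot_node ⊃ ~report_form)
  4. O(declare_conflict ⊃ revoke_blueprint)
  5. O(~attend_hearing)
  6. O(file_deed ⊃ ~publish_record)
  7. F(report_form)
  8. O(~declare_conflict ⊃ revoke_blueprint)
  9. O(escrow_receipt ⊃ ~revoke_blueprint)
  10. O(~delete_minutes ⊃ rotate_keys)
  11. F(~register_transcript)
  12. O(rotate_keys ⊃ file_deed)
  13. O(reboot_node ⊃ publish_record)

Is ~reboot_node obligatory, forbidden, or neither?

Obligatory

Premises 8 and 4 are O(~declare_conflict ⊃ revoke_blueprint) and O(declare_conflict ⊃ revoke_blueprint); every ideal world satisfies ~declare_conflict or declare_conflict, so in either case revoke_blueprint holds — hence O(revoke_blueprint).
Premise 9 is O(escrow_receipt ⊃ ~revoke_blueprint); contrapositively O(revoke_blueprint ⊃ ~escrow_receipt). Since O(revoke_blueprint) holds, K gives O(~escrow_receipt).
Premise 1 is O(~escrow_receipt ⊃ rotate_keys); since O(~escrow_receipt), deontic closure gives O(rotate_keys).
Applying K to premise 12 (O(rotate_keys ⊃ file_deed)) and O(rotate_keys) yields O(file_deed).
With premise 6, O(file_deed ⊃ ~publish_record), the K-axiom yields O(~publish_record).
The contrapositive of premise 13 (O(reboot_node ⊃ publish_record)) is O(~publish_record ⊃ ~reboot_node), and O(~publish_record) is already established, so O(~reboot_node).
Premises 2, 3, 5, 7, 10, 11 do not contribute to this derivation.
Hence ~reboot_node is obligatory.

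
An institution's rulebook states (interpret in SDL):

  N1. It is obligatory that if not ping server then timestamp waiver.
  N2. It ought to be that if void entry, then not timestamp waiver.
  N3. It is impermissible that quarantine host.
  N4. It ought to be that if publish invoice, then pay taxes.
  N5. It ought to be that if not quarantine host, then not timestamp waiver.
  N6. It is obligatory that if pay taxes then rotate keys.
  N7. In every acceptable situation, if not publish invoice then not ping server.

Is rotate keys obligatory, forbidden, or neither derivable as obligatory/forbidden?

Obligatory

Premise 3 is F(quarantine_host), i.e. O(¬quarantine_host).
From O(¬quarantine_host) and premise 5, O(¬quarantine_host → ¬timestamp_waiver), we obtain O(¬timestamp_waiver).
The contrapositive of premise 1 (O(¬ping_server → timestamp_waiver)) is O(¬timestamp_waiver → ping_server), and O(¬timestamp_waiver) is already established, so O(ping_server).
Premise 7, O(¬publish_invoice → ¬ping_server), contraposes to O(ping_server → publish_invoice); with O(ping_server) we get O(publish_invoice).
Applying K to premise 4 (O(publish_invoice → pay_taxes)) and O(publish_invoice) yields O(pay_taxes).
From O(pay_taxes) and premise 6, O(pay_taxes → rotate_keys), we obtain O(rotate_keys).
Premise 2 does not contribute to this derivation.
Hence rotate_keys is obligatory.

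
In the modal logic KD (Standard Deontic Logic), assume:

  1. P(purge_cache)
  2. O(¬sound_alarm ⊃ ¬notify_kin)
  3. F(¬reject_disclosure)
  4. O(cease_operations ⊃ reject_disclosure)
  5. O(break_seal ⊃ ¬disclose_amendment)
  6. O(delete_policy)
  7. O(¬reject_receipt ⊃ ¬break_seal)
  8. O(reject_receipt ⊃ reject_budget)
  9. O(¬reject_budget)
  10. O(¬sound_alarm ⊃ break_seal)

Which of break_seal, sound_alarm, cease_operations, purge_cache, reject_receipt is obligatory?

From premise 9 we have O(¬reject_budget).
Premise 8 is O(reject_receipt ⊃ reject_budget); contrapositively O(¬reject_budget ⊃ ¬reject_receipt). Since O(¬reject_budget) holds, K gives O(¬reject_receipt).
Applying K to premise 7 (O(¬reject_receipt ⊃ ¬break_seal)) and O(¬reject_receipt) yields O(¬break_seal).
Premise 10, O(¬sound_alarm ⊃ break_seal), contraposes to O(¬break_seal ⊃ sound_alarm); with O(¬break_seal) we get O(sound_alarm).
So O(sound_alarm) holds — sound_alarm is obligatory. None of the other listed options is made obligatory by any chain of premises.

sound_alarm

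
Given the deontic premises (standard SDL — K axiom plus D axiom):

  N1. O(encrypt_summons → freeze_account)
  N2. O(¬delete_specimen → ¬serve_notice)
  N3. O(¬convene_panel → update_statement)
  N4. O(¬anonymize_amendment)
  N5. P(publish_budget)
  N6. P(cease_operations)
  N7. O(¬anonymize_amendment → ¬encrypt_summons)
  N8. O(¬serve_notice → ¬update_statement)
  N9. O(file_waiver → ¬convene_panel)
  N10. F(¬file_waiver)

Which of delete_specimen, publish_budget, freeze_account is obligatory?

F(¬file_waiver) at premise 10 means O(file_waiver).
With premise 9, O(file_waiver → ¬convene_panel), the K-axiom yields O(¬convene_panel).
From O(¬convene_panel) and premise 3, O(¬convene_panel → update_statement), we obtain O(update_statement).
Premise 8, O(¬serve_notice → ¬update_statement), contraposes to O(update_statement → serve_notice); with O(update_statement) we get O(serve_notice).
Premise 2 is O(¬delete_specimen → ¬serve_notice); contrapositively O(serve_notice → delete_specimen). Since O(serve_notice) holds, K gives O(delete_specimen).
So O(delete_specimen) holds — delete_specimen is obligatory. None of the other listed options is made obligatory by any chain of premises.

delete_specimen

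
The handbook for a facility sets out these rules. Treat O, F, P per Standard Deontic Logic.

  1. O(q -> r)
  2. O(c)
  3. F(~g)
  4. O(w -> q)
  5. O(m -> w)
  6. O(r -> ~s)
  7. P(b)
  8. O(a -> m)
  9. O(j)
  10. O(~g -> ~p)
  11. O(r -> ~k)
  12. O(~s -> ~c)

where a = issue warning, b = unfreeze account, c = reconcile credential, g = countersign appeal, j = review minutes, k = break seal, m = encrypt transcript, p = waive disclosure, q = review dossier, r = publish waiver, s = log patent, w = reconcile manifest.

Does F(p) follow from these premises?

Premise 10 is O(~g -> ~p), but O(~g) is not derivable from the premises, so it does not yield O(~p).
No other premise forces O(~p). An ideal world satisfying every premise can still have p true, so F(p) is not derivable.

No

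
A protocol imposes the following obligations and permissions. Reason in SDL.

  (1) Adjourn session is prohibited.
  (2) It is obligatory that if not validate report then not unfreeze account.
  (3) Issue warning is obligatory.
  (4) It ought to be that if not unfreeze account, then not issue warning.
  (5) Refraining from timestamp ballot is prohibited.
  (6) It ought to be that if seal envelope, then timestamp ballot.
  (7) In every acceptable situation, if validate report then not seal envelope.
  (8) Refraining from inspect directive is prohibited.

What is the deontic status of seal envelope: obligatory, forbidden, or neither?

Premise 3 gives O(issue_warning).
The contrapositive of premise 4 (O(¬unfreeze_account → ¬issue_warning)) is O(issue_warning → unfreeze_account), and O(issue_warning) is already established, so O(unfreeze_account).
Premise 2 is O(¬validate_report → ¬unfreeze_account); contrapositively O(unfreeze_account → validate_report). Since O(unfreeze_account) holds, K gives O(validate_report).
From O(validate_report) and premise 7, O(validate_report → ¬seal_envelope), we obtain O(¬seal_envelope).
Premises 1, 5, 6, 8 do not contribute to this derivation.
Thus O(¬seal_envelope), which is F(seal_envelope): seal_envelope is forbidden.

Forbidden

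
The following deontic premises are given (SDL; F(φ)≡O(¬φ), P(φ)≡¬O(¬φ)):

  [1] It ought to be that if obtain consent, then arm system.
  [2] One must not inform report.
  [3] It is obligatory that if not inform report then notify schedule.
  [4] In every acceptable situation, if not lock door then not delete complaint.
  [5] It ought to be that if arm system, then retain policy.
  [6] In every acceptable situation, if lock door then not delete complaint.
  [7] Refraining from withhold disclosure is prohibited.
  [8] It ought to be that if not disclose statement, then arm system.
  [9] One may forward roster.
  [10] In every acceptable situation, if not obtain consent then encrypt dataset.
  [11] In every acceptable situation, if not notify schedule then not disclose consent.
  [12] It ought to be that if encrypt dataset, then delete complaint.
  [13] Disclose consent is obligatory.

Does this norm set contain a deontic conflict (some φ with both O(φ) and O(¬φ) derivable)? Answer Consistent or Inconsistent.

Consistent

Premise 11 is O(¬notify_schedule → ¬disclose_consent), but O(¬notify_schedule) is not derivable from the premises, so it does not yield O(¬disclose_consent).
So O(¬disclose_consent) is not derivable, and the apparent clash with O(disclose_consent) does not arise.
A world satisfying every obligation exists (e.g. arm_system=true, delete_complaint=false, disclose_consent=true, disclose_statement=false, encrypt_dataset=false, forward_roster=false, inform_report=false, lock_door=false, notify_schedule=true, obtain_consent=true, retain_policy=true, withhold_disclosure=true); no atom is both obligatory and forbidden, so the set is consistent.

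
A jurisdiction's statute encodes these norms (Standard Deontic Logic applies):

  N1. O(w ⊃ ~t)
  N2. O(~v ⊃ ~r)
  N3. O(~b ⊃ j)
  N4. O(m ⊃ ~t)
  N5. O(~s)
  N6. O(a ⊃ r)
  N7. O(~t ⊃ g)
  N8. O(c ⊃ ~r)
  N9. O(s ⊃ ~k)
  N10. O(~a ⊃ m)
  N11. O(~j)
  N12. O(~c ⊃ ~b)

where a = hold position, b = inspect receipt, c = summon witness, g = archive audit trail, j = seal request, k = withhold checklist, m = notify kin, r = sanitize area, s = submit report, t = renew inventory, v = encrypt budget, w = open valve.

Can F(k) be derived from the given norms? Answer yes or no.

No

Premise 9 is O(s ⊃ ~k), but O(s) is not derivable from the premises, so it does not yield O(~k).
No other premise forces O(~k). An ideal world satisfying every premise can still have k true, so F(k) is not derivable.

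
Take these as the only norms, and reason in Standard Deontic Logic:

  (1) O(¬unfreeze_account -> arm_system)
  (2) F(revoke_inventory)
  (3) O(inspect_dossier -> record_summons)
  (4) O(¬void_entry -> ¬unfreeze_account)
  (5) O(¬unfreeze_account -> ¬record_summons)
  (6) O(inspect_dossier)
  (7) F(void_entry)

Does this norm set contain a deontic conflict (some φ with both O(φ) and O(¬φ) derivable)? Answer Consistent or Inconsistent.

Inconsistent

From premise 6 we have O(inspect_dossier).
Premise 3 is O(inspect_dossier -> record_summons); since O(inspect_dossier), deontic closure gives O(record_summons).
The contrapositive of premise 5 (O(¬unfreeze_account -> ¬record_summons)) is O(record_summons -> unfreeze_account), and O(record_summons) is already established, so O(unfreeze_account).
Premise 4 is O(¬void_entry -> ¬unfreeze_account); contrapositively O(unfreeze_account -> void_entry). Since O(unfreeze_account) holds, K gives O(void_entry).
But premise 7, F(void_entry), means O(¬void_entry).
We now have both O(void_entry) and O(¬void_entry) — void_entry is simultaneously obligatory and forbidden, violating the D-axiom.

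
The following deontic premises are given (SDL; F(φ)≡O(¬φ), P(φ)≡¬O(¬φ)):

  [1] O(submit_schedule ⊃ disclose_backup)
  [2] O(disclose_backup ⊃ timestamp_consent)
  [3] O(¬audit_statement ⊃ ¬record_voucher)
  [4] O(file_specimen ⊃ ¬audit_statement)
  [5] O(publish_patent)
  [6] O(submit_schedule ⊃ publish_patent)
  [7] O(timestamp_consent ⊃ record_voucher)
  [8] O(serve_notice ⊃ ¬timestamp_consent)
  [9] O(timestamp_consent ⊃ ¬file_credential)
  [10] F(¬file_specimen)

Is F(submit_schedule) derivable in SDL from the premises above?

Yes

Premise 10 is F(¬file_specimen), i.e. O(file_specimen).
With premise 4, O(file_specimen ⊃ ¬audit_statement), the K-axiom yields O(¬audit_statement).
Applying K to premise 3 (O(¬audit_statement ⊃ ¬record_voucher)) and O(¬audit_statement) yields O(¬record_voucher).
Premise 7 is O(timestamp_consent ⊃ record_voucher); contrapositively O(¬record_voucher ⊃ ¬timestamp_consent). Since O(¬record_voucher) holds, K gives O(¬timestamp_consent).
Premise 2 is O(disclose_backup ⊃ timestamp_consent); contrapositively O(¬timestamp_consent ⊃ ¬disclose_backup). Since O(¬timestamp_consent) holds, K gives O(¬disclose_backup).
Premise 1, O(submit_schedule ⊃ disclose_backup), contraposes to O(¬disclose_backup ⊃ ¬submit_schedule); with O(¬disclose_backup) we get O(¬submit_schedule).
Premises 5, 6, 8, 9 do not contribute to this derivation.
So O(¬submit_schedule) holds, i.e. F(submit_schedule). The claim follows.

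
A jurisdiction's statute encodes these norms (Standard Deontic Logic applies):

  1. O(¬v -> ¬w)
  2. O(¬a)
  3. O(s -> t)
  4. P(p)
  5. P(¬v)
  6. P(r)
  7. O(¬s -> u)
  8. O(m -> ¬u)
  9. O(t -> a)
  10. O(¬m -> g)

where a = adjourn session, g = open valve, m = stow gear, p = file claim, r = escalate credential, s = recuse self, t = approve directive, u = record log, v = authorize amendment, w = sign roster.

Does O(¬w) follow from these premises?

Premise 1 is O(¬v -> ¬w), but O(¬v) is not derivable from the premises (the permission P(¬v) asserts only ¬O(v), not O(¬v)), so it does not yield O(¬w).
No other premise forces O(¬w). An ideal world satisfying every premise can still have ¬w false, so O(¬w) is not derivable.

No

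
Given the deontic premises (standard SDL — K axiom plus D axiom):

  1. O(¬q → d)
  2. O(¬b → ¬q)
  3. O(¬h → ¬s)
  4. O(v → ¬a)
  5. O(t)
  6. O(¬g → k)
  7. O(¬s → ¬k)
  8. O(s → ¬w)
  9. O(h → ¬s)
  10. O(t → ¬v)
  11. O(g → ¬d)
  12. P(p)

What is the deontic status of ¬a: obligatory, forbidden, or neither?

Premise 4 is O(v → ¬a), but O(v) is not derivable from the premises, so it does not yield O(¬a).
No premise or chain of K-axiom applications forces O(¬a), and none forces O(a). So ¬a is neither obligatory nor forbidden under these norms.

Neither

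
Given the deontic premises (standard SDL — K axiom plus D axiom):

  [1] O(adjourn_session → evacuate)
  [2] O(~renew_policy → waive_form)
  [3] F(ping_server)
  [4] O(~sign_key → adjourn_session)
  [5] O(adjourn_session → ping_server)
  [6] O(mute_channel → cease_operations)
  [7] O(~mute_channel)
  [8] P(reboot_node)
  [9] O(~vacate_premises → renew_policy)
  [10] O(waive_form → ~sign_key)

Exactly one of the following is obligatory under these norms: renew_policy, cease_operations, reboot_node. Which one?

renew_policy

Premise 3 is F(ping_server), i.e. O(~ping_server).
Premise 5 is O(adjourn_session → ping_server); contrapositively O(~ping_server → ~adjourn_session). Since O(~ping_server) holds, K gives O(~adjourn_session).
The contrapositive of premise 4 (O(~sign_key → adjourn_session)) is O(~adjourn_session → sign_key), and O(~adjourn_session) is already established, so O(sign_key).
The contrapositive of premise 10 (O(waive_form → ~sign_key)) is O(sign_key → ~waive_form), and O(sign_key) is already established, so O(~waive_form).
Premise 2 is O(~renew_policy → waive_form); contrapositively O(~waive_form → renew_policy). Since O(~waive_form) holds, K gives O(renew_policy).
So O(renew_policy) holds — renew_policy is obligatory. None of the other listed options is made obligatory by any chain of premises.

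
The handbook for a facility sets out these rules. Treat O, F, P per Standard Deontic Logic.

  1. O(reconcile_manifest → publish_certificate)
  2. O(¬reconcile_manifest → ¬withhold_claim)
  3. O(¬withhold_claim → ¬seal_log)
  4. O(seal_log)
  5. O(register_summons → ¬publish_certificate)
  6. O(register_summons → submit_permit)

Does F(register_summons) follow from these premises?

Premise 4 gives O(seal_log).
Premise 3 is O(¬withhold_claim → ¬seal_log); contrapositively O(seal_log → withhold_claim). Since O(seal_log) holds, K gives O(withhold_claim).
Premise 2 is O(¬reconcile_manifest → ¬withhold_claim); contrapositively O(withhold_claim → reconcile_manifest). Since O(withhold_claim) holds, K gives O(reconcile_manifest).
Applying K to premise 1 (O(reconcile_manifest → publish_certificate)) and O(reconcile_manifest) yields O(publish_certificate).
The contrapositive of premise 5 (O(register_summons → ¬publish_certificate)) is O(publish_certificate → ¬register_summons), and O(publish_certificate) is already established, so O(¬register_summons).
Premise 6 does not contribute to this derivation.
So O(¬register_summons) holds, i.e. F(register_summons). The claim follows.

Yes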